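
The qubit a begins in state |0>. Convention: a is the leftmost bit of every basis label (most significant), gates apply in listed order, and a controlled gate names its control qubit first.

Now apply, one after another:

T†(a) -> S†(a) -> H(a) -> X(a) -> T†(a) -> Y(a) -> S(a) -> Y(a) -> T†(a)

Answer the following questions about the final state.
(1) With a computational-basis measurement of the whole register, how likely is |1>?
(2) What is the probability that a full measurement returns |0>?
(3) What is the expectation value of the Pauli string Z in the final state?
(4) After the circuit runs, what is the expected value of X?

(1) A full measurement returns |1> with probability 1/2.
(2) The probability of measuring |0> is 1/2.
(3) The expectation value of Z is 0.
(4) In the final state, X has expectation -1.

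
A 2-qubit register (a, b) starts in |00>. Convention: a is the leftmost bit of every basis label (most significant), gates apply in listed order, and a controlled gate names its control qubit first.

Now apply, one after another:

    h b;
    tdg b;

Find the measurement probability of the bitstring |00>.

Outcome |00> occurs with probability 1/2.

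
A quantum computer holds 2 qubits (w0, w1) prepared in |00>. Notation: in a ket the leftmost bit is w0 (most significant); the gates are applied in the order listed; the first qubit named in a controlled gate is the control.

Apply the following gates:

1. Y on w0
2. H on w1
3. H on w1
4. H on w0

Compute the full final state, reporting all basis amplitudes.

After the circuit, the state carries amplitude sqrt(2)*I/2 on |00>, 0 on |01>, -sqrt(2)*I/2 on |10>, 0 on |11>. Key observation: steps 2-3 multiply out to the identity, so the circuit reduces to the remaining gates.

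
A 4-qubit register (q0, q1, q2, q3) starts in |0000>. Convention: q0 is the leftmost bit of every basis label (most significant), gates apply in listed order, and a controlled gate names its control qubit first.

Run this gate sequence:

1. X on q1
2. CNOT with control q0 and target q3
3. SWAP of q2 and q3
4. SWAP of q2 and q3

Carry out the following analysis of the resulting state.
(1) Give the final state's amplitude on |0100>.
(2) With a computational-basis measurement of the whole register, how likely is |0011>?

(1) The final state's coefficient on |0100> equals 1. Key observation: the block from step 3 through step 4 cancels to the identity and can be dropped.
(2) A full measurement returns |0011> with probability 0.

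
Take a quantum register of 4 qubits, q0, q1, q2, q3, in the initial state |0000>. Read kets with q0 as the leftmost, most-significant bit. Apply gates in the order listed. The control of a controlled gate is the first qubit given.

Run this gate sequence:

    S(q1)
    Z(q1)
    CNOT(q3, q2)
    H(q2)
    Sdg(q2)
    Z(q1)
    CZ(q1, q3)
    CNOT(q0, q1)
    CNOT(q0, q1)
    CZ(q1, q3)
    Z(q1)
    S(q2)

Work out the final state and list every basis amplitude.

After the circuit, the state carries amplitude sqrt(2)/2 on |0000>, sqrt(2)/2 on |0010>, and 0 on every other basis state. Key observation: gates 5-12 undo each other exactly, leaving only the rest of the circuit to track.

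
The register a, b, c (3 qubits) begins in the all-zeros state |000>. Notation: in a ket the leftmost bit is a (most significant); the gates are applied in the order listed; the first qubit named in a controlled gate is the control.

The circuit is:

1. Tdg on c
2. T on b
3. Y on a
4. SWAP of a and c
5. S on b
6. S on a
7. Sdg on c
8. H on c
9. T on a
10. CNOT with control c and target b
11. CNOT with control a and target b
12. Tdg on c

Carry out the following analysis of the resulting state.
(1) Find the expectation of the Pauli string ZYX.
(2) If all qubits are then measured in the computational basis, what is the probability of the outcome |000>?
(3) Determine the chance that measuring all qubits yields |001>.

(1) In the final state, ZYX has expectation sqrt(2)/2.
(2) A full measurement returns |000> with probability 1/2.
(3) A full measurement returns |001> with probability 0.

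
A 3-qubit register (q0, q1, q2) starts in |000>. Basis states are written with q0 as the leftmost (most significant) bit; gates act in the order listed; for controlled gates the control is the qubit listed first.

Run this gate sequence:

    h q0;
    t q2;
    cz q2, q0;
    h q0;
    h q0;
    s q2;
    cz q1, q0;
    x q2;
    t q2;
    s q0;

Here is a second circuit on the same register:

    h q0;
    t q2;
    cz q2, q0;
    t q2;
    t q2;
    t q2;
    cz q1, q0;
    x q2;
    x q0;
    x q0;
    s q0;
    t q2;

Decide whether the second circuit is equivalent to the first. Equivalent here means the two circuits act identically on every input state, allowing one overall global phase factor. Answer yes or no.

No — the two circuits implement different unitaries, even allowing a global phase.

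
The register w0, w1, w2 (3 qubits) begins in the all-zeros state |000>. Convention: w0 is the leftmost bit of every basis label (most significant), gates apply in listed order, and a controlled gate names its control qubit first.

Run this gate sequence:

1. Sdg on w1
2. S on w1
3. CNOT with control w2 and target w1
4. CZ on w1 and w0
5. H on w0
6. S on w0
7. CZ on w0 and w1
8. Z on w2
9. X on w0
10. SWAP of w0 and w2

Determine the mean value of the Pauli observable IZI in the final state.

The observable IZI averages to 1.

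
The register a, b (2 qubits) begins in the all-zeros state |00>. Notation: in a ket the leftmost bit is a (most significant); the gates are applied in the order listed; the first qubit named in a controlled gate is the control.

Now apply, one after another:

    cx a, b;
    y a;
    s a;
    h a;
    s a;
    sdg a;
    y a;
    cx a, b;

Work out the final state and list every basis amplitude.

The final amplitudes are -sqrt(2)*I/2 on |00>, 0 on |01>, 0 on |10>, -sqrt(2)*I/2 on |11>.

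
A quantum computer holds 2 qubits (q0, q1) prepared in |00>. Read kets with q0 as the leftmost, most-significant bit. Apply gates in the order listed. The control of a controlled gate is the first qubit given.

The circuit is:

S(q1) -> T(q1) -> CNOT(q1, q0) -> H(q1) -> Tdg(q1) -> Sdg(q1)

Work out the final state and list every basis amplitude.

The resulting statevector has amplitude sqrt(2)/2 on |00>, -sqrt(2)*exp(I*pi/4)/2 on |01>, 0 on |10>, 0 on |11>.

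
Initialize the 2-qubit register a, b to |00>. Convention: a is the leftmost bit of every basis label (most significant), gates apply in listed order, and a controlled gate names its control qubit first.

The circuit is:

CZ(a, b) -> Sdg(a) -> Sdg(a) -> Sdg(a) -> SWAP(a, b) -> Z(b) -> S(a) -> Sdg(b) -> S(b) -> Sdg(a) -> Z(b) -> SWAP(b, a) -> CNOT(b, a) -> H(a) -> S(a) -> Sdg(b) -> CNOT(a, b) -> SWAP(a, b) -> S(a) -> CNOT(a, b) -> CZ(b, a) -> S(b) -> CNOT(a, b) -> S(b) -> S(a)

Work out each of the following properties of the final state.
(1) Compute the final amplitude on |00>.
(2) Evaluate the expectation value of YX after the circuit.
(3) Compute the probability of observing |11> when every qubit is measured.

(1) The final state's coefficient on |00> equals sqrt(2)/2. Key observation: steps 6-11 multiply out to the identity, so the circuit reduces to the remaining gates.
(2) The expectation value of YX is 0.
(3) The probability of measuring |11> is 1/2.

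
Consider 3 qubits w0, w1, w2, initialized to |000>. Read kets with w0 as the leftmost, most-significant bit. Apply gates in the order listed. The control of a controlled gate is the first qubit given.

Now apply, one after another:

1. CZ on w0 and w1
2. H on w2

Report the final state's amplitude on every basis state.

The final amplitudes are sqrt(2)/2 on |000>, sqrt(2)/2 on |001>, and 0 on every other basis state.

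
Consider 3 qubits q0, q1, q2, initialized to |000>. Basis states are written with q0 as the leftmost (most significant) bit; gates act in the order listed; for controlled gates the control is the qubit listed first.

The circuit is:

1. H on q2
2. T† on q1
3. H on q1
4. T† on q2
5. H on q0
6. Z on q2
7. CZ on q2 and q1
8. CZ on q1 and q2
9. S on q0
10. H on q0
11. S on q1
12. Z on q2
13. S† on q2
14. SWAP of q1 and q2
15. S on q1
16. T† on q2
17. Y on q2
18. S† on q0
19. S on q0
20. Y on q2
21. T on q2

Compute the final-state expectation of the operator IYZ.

The expectation value of IYZ is 0. Key observation: the block from step 16 through step 21 cancels to the identity and can be dropped.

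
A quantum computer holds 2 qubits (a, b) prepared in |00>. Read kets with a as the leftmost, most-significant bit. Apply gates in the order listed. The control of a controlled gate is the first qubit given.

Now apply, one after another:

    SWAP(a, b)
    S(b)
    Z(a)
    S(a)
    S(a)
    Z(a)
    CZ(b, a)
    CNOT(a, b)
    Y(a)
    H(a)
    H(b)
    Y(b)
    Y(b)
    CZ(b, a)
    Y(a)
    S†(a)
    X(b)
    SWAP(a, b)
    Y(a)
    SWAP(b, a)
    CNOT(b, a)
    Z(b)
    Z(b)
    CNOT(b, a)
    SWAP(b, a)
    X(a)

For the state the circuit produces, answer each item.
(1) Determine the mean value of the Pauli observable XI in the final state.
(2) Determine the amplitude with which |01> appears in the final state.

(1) The observable XI averages to 0.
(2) The amplitude on |01> is -1/2.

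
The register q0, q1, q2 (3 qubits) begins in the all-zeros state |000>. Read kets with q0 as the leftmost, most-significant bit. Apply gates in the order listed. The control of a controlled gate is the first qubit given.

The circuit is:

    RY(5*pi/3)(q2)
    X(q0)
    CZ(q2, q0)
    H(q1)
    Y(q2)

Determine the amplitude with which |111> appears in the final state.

The amplitude on |111> is -sqrt(6)*I/4.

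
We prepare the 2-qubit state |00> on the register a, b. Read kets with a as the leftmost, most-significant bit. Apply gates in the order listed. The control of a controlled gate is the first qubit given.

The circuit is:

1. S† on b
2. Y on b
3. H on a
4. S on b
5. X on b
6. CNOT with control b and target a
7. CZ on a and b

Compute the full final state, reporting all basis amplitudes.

After the circuit, the state carries amplitude -sqrt(2)/2 on |00>, 0 on |01>, -sqrt(2)/2 on |10>, 0 on |11>.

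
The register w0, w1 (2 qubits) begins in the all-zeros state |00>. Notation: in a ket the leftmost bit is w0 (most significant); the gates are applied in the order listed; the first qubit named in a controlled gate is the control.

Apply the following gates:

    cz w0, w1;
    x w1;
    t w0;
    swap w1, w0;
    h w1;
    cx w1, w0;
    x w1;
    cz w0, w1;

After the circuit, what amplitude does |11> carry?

The amplitude on |11> is -sqrt(2)/2.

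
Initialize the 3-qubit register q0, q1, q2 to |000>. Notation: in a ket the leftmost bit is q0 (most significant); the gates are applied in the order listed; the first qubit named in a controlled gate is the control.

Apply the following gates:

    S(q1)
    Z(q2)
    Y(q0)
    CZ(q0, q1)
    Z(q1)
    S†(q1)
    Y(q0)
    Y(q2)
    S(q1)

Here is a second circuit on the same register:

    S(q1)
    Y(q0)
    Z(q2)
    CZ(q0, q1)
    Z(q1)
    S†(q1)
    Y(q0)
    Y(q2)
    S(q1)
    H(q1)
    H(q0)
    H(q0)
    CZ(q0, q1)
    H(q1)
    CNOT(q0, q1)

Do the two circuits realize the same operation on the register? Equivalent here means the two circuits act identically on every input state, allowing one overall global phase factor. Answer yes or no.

Yes: on every input state the two circuits agree up to one overall phase factor.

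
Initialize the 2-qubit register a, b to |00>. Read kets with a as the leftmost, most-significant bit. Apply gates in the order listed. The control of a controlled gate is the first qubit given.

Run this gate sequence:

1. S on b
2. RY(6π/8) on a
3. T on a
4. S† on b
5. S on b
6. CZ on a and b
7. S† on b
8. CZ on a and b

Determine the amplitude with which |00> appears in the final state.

The amplitude on |00> is sqrt(2 - sqrt(2))/2.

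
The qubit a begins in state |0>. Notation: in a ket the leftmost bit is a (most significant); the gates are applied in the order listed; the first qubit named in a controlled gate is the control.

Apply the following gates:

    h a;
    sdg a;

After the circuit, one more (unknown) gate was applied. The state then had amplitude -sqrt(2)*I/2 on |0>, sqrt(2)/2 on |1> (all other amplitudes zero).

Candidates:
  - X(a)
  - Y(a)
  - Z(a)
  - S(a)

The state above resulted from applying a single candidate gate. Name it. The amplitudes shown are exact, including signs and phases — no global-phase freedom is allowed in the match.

The unique candidate consistent with the amplitudes is X(a).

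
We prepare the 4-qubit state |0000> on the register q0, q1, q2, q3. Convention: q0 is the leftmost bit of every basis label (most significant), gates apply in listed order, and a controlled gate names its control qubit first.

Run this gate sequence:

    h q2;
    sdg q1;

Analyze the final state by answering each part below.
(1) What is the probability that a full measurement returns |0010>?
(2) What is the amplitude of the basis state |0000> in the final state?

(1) Outcome |0010> occurs with probability 1/2.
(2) |0000> carries amplitude sqrt(2)/2 in the final state.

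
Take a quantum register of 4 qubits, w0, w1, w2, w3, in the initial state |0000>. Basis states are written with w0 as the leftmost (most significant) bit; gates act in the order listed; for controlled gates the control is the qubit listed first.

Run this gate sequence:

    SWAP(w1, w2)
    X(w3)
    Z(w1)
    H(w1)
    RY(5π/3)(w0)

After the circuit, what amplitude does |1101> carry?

The amplitude on |1101> is sqrt(2)/4.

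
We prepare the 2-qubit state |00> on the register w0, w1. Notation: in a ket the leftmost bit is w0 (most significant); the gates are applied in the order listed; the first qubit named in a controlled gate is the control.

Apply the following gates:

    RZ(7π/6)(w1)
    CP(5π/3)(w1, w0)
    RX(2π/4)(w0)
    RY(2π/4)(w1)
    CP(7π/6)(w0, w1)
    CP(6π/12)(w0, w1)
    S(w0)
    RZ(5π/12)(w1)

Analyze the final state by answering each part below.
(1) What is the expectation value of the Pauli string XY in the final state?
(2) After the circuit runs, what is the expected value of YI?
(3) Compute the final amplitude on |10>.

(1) In the final state, XY has expectation sqrt(6)/4.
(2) The observable YI averages to -sqrt(3)/4.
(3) |10> carries amplitude -exp(5*I*pi/24)/2 in the final state.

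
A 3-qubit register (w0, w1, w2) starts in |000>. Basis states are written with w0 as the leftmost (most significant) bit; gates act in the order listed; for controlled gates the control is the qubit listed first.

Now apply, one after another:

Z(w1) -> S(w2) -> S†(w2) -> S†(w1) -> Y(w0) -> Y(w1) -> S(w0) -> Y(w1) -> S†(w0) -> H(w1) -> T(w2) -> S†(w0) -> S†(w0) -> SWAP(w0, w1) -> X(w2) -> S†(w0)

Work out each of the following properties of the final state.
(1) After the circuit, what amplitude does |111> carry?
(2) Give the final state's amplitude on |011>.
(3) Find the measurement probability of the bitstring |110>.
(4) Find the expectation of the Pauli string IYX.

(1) The final state's coefficient on |111> equals -sqrt(2)/2.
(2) |011> carries amplitude -sqrt(2)*I/2 in the final state.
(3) The probability of measuring |110> is 0.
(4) The observable IYX averages to 0.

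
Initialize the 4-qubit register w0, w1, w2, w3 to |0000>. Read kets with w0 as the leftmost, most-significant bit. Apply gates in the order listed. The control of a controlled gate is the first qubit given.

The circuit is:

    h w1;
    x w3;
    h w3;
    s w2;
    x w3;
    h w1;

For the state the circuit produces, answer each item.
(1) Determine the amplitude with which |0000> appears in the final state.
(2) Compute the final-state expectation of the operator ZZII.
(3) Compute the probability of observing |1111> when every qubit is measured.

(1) |0000> carries amplitude -sqrt(2)/2 in the final state.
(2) In the final state, ZZII has expectation 1.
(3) Outcome |1111> occurs with probability 0.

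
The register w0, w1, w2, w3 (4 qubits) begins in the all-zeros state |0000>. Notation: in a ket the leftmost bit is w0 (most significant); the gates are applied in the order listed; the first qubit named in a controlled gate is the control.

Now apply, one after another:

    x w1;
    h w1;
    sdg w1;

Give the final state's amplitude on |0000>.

The amplitude on |0000> is sqrt(2)/2.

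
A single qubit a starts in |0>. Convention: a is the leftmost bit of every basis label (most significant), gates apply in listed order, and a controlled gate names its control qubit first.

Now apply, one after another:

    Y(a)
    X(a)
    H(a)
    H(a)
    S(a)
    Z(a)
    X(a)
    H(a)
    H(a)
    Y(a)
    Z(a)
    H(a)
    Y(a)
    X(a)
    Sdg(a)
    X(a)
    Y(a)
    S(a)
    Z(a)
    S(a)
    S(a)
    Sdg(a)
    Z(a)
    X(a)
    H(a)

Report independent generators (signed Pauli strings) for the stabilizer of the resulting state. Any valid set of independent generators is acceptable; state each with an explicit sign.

The stabilizer group can be generated by +Y, among other valid generating sets.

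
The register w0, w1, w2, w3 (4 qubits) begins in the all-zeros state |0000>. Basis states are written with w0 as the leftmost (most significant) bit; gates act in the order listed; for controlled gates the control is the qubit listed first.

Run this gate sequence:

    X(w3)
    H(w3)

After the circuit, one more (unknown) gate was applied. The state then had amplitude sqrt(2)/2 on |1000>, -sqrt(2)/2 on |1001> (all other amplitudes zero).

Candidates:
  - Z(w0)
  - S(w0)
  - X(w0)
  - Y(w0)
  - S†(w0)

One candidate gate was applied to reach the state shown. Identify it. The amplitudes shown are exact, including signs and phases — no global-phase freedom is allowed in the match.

It was X(w0) that produced the state shown.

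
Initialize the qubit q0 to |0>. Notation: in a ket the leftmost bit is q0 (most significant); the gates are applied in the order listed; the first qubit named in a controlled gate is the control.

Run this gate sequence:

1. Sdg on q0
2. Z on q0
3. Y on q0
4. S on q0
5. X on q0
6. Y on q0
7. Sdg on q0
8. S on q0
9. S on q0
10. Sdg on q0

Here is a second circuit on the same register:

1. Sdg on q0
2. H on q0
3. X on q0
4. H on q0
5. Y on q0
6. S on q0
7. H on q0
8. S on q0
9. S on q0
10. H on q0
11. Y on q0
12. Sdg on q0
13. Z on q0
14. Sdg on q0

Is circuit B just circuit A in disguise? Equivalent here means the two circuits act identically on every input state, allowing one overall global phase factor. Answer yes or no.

Yes — the two circuits implement the same unitary up to a global phase.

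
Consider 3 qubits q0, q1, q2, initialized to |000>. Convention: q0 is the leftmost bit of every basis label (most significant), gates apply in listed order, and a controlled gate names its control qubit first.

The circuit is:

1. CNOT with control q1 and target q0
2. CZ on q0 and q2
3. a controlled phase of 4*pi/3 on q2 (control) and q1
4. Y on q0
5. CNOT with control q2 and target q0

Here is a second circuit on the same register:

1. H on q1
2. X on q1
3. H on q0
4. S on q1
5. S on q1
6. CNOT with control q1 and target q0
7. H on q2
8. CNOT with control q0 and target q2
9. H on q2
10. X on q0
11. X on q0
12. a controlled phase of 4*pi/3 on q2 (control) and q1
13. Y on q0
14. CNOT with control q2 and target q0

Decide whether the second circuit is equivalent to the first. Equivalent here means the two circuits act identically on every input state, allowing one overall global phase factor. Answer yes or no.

No, they are not equivalent — no single phase factor reconciles the two unitaries.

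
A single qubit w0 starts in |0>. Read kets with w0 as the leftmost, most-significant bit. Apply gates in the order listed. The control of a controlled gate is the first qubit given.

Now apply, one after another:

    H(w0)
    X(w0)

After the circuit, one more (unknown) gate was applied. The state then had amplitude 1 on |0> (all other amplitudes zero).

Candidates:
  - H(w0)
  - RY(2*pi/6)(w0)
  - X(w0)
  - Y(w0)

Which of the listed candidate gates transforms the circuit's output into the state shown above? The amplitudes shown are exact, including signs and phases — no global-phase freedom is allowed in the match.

The unique candidate consistent with the amplitudes is H(w0).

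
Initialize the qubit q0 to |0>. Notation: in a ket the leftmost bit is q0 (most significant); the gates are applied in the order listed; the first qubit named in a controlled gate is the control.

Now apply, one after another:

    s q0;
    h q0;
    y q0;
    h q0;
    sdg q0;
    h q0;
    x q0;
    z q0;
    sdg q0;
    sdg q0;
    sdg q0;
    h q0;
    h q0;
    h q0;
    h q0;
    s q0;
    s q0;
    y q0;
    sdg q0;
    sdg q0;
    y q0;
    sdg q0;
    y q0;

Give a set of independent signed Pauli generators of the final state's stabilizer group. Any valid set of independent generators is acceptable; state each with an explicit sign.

The final state is stabilized by the group generated by -X; other independent generating sets are equally valid.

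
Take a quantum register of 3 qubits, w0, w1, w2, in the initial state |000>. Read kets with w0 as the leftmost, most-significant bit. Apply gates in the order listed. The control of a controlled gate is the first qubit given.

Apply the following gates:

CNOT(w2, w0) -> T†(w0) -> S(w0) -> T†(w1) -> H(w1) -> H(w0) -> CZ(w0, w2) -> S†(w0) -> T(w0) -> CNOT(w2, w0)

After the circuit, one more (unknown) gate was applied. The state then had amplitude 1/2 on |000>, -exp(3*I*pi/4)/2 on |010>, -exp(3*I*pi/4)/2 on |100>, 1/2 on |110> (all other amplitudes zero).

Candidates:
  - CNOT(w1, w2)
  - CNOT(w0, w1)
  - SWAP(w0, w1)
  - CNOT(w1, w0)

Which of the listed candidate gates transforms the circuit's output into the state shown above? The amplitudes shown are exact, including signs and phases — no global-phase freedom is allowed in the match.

It was CNOT(w1, w0) that produced the state shown.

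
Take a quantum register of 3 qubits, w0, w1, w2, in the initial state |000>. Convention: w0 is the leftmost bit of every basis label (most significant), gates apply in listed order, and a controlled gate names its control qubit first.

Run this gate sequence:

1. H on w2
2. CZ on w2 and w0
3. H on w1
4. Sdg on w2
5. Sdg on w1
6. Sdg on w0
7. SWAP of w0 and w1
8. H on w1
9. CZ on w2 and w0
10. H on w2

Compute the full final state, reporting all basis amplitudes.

The resulting statevector has amplitude 1/4 - I/4 on |000>, 1/4 + I/4 on |001>, 1/4 - I/4 on |010>, 1/4 + I/4 on |011>, 1/4 - I/4 on |100>, -1/4 - I/4 on |101>, 1/4 - I/4 on |110>, -1/4 - I/4 on |111>.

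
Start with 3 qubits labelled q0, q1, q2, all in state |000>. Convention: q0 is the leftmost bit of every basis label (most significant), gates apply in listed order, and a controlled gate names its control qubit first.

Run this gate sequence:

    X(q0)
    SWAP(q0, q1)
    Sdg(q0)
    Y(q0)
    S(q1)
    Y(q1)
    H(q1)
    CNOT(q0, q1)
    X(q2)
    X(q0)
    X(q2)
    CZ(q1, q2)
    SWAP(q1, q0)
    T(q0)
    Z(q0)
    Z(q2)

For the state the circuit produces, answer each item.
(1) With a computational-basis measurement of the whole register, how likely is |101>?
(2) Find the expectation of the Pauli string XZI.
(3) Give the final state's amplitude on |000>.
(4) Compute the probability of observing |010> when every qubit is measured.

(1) A full measurement returns |101> with probability 0.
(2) In the final state, XZI has expectation -sqrt(2)/2.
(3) The final state's coefficient on |000> equals sqrt(2)*I/2.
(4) A full measurement returns |010> with probability 0.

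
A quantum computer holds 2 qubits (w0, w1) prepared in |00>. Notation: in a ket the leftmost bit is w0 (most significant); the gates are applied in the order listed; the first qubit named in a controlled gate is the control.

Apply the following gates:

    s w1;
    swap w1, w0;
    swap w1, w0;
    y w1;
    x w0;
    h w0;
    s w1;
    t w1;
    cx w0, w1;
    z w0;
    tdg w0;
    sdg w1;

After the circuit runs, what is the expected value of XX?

The expectation value of XX is sqrt(2)/2.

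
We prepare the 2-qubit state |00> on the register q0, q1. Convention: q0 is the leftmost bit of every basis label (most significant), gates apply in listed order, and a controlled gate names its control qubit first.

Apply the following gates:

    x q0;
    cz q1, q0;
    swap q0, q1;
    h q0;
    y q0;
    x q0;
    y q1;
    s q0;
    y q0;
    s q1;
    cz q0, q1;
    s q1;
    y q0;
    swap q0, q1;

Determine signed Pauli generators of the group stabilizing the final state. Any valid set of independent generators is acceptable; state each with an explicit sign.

One valid set of independent stabilizer generators is -IY, +ZI (any independent generating set of the same group is equally correct).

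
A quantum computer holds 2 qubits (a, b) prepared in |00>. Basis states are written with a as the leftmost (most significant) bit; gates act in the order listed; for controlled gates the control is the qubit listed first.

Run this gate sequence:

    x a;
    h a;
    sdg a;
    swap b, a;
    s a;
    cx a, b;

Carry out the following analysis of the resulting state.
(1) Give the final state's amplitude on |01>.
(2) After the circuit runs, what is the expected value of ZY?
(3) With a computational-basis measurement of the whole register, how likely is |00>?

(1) The final state's coefficient on |01> equals sqrt(2)*I/2.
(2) In the final state, ZY has expectation 1.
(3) The probability of measuring |00> is 1/2.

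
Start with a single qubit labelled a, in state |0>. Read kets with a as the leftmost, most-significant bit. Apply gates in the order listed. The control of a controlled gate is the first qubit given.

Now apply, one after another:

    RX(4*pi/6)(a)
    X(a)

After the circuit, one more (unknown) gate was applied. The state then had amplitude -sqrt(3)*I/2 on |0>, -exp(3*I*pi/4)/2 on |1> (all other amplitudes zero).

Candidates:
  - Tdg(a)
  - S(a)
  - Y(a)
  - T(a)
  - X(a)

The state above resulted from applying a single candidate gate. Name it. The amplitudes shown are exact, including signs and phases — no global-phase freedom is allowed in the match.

The unique candidate consistent with the amplitudes is Tdg(a).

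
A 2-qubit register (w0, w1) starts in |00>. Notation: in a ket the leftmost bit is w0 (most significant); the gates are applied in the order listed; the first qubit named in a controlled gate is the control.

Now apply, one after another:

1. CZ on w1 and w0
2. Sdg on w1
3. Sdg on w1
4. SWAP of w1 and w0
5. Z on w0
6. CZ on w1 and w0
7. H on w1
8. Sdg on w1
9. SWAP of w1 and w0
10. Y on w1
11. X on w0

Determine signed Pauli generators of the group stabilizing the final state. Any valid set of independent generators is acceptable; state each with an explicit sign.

The final state is stabilized by the group generated by +YI, -IZ; other independent generating sets are equally valid.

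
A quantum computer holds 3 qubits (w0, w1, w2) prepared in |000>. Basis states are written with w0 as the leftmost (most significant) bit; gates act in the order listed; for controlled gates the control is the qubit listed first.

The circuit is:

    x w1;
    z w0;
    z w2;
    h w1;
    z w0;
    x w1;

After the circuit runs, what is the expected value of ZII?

In the final state, ZII has expectation 1.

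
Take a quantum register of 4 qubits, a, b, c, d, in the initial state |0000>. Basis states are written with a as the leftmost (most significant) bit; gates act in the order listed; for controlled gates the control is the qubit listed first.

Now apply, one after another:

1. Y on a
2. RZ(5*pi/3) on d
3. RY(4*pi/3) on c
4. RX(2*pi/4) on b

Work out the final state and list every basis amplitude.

The resulting statevector has amplitude sqrt(2)*exp(2*I*pi/3)/4 on |1000>, -sqrt(6)*exp(2*I*pi/3)/4 on |1010>, sqrt(2)*exp(I*pi/6)/4 on |1100>, -sqrt(6)*exp(I*pi/6)/4 on |1110>, and 0 on every other basis state.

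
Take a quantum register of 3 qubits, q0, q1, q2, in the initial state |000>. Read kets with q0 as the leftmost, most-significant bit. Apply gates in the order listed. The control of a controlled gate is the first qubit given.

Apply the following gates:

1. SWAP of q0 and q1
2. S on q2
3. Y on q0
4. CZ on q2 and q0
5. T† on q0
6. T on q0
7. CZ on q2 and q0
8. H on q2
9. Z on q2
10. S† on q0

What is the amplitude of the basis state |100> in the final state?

|100> carries amplitude sqrt(2)/2 in the final state.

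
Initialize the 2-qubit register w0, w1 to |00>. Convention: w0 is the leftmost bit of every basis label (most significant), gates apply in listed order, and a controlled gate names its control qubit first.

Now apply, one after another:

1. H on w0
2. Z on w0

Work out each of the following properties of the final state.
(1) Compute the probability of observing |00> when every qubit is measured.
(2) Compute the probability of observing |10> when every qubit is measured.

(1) Outcome |00> occurs with probability 1/2.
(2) Outcome |10> occurs with probability 1/2.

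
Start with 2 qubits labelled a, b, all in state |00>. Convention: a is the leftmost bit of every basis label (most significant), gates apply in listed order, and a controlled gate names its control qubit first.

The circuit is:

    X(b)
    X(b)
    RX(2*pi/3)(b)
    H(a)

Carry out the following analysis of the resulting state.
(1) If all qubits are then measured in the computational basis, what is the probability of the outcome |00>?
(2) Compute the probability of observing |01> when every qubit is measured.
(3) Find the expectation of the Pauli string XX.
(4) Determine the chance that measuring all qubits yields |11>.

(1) A full measurement returns |00> with probability 1/8. Key observation: gates 1-2 undo each other exactly, leaving only the rest of the circuit to track.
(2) The probability of measuring |01> is 3/8.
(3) The observable XX averages to 0.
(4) Outcome |11> occurs with probability 3/8.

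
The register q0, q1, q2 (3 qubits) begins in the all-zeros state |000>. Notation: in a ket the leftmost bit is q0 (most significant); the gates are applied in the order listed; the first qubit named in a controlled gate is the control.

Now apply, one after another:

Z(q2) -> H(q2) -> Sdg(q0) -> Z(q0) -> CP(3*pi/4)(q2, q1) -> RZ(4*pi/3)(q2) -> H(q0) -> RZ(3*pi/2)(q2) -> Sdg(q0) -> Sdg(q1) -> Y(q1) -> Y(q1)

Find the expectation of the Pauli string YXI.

In the final state, YXI has expectation 0.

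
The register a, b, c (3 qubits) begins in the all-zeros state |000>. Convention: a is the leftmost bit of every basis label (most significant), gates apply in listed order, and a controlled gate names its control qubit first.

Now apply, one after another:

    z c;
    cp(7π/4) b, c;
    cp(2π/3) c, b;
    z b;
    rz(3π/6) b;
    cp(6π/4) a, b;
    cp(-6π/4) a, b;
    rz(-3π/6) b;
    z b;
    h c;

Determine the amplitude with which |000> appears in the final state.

The final state's coefficient on |000> equals sqrt(2)/2. Key observation: gates 4-9 undo each other exactly, leaving only the rest of the circuit to track.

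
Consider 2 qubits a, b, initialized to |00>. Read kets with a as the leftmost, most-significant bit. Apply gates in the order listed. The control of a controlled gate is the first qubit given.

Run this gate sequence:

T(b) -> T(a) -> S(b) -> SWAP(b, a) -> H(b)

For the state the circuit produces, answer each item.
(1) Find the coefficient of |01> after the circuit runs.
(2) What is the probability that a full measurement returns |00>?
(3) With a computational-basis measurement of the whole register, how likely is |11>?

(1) |01> carries amplitude sqrt(2)/2 in the final state.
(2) A full measurement returns |00> with probability 1/2.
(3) A full measurement returns |11> with probability 0.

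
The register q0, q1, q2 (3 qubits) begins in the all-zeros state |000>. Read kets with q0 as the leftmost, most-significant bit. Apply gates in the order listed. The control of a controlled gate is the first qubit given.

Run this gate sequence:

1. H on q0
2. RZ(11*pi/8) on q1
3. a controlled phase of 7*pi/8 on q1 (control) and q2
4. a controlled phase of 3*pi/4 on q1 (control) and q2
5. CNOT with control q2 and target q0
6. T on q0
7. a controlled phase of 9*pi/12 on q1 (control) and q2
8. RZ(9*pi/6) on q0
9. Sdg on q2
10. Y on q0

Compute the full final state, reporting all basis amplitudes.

After the circuit, the state carries amplitude -sqrt(2)*exp(13*I*pi/16)/2 on |000>, -sqrt(2)*exp(I*pi/16)/2 on |100>, and 0 on every other basis state.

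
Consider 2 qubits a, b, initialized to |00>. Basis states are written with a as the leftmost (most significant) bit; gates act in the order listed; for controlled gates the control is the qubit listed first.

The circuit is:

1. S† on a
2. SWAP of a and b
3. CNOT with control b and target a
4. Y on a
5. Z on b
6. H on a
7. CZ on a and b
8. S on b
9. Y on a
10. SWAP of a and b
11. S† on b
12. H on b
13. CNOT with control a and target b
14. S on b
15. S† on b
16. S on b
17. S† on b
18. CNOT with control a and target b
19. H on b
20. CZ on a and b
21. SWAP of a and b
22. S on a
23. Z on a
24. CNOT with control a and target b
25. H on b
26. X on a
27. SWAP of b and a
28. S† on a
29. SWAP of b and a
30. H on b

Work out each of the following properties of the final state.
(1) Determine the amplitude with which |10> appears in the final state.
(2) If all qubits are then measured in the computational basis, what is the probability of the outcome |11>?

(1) |10> carries amplitude sqrt(2)*(-1 + I)/4 in the final state. Key observation: gates 12-19 undo each other exactly, leaving only the rest of the circuit to track.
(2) Outcome |11> occurs with probability 1/4.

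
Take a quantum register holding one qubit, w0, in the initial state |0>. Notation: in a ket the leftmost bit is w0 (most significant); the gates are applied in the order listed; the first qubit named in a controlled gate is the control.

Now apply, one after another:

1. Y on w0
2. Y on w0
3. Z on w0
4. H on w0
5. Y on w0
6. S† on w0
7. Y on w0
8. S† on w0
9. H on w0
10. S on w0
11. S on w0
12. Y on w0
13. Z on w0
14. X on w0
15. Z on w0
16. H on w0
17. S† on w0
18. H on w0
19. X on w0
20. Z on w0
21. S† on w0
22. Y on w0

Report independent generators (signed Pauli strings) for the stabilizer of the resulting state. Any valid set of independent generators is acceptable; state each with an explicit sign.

One valid set of independent stabilizer generators is -X (any independent generating set of the same group is equally correct).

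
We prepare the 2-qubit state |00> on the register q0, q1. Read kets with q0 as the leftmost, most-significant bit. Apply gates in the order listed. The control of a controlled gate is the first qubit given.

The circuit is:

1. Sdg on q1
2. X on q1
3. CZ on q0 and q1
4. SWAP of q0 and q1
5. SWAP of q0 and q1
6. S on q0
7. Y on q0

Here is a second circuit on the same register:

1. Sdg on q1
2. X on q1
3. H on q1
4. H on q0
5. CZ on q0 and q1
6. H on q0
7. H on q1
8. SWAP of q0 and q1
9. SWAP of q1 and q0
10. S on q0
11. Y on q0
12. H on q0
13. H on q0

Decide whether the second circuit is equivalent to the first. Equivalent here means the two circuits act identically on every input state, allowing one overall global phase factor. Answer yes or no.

No: there is an input state on which the two circuits produce genuinely different outputs (not merely differing by a phase).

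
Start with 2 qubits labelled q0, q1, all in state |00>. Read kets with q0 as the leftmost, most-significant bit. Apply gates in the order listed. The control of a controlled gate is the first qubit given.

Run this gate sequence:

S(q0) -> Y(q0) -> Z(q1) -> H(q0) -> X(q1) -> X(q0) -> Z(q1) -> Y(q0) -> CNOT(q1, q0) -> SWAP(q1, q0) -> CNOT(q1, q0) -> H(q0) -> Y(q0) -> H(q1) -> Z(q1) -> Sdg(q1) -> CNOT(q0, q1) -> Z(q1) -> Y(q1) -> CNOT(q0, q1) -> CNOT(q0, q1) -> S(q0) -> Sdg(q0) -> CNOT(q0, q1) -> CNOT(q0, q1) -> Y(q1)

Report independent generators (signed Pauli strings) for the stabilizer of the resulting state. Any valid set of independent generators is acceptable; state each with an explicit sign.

The final state is stabilized by the group generated by -YI, -IZ; other independent generating sets are equally valid. Key observation: gates 19-26 undo each other exactly, leaving only the rest of the circuit to track.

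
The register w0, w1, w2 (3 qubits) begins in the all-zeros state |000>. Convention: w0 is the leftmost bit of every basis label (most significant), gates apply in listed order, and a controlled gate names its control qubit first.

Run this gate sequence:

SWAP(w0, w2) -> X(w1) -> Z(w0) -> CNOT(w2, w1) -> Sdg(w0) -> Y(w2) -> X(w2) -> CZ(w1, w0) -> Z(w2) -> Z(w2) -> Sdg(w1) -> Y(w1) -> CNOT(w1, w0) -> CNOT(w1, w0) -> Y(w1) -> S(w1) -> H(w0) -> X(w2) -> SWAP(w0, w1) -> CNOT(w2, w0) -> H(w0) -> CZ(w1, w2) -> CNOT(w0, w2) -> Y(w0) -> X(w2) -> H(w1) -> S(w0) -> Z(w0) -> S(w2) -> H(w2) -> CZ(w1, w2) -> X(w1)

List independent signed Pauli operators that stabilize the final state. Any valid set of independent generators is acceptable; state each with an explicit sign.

One valid set of independent stabilizer generators is +XIZ, +ZIX, +IZI (any independent generating set of the same group is equally correct). Key observation: gates 11-16 undo each other exactly, leaving only the rest of the circuit to track.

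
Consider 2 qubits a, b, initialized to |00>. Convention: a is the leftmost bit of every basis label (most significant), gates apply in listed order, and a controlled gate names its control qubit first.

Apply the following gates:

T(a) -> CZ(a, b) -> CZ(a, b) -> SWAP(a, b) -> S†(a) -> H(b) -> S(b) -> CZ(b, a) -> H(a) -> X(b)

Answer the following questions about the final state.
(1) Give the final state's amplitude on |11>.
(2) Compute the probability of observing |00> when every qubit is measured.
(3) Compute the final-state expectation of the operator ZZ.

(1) The amplitude on |11> is 1/2. Key observation: gates 2-3 undo each other exactly, leaving only the rest of the circuit to track.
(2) A full measurement returns |00> with probability 1/4.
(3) The observable ZZ averages to 0.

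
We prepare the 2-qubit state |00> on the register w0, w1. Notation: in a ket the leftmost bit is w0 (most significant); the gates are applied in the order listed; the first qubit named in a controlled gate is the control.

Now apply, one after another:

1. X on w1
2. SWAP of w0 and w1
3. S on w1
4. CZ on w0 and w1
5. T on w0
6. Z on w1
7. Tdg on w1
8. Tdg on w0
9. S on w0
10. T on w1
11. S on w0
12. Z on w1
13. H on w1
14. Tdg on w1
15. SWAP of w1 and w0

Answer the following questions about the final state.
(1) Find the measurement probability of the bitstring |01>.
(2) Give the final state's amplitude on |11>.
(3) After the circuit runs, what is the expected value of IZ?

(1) A full measurement returns |01> with probability 1/2.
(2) The final state's coefficient on |11> equals sqrt(2)*exp(3*I*pi/4)/2.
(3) The expectation value of IZ is -1.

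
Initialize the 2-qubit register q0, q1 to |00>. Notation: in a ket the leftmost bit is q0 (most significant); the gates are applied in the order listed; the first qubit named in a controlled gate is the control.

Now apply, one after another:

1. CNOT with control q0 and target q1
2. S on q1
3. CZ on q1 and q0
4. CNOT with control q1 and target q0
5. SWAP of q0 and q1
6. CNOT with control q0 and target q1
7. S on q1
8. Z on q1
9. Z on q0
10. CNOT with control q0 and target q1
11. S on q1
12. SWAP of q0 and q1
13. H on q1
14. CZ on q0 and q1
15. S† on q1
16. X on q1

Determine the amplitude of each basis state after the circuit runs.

After the circuit, the state carries amplitude -sqrt(2)*I/2 on |00>, sqrt(2)/2 on |01>, 0 on |10>, 0 on |11>.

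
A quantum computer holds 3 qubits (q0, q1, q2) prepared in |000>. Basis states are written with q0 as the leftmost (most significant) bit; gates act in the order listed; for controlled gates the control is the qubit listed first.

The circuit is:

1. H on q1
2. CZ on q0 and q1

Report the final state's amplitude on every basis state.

The final amplitudes are sqrt(2)/2 on |000>, sqrt(2)/2 on |010>, and 0 on every other basis state.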